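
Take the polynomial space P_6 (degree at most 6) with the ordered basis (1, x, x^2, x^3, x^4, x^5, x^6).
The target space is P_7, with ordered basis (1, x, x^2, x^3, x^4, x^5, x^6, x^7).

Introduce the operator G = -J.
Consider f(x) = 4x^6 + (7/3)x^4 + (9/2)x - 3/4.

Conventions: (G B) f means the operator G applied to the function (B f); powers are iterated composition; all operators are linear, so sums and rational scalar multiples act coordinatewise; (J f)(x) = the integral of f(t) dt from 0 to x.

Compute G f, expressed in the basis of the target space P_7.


J f = (4/7)x^7 + (7/15)x^5 + (9/4)x^2 - (3/4)x
(-J) f = -(4/7)x^7 - (7/15)x^5 - (9/4)x^2 + (3/4)x

g(x) = -(4/7)x^7 - (7/15)x^5 - (9/4)x^2 + (3/4)x


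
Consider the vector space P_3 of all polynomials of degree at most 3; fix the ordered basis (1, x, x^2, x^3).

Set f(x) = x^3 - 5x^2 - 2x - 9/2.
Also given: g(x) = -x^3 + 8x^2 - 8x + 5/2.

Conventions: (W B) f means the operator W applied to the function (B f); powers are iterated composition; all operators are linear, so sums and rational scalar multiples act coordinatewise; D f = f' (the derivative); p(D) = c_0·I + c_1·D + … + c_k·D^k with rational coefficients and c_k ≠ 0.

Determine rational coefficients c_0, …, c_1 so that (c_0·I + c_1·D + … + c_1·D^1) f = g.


D^0 f = x^3 - 5x^2 - 2x - 9/2
D^1 f = 3x^2 - 10x - 2
matching coefficients of g against c_0 f + c_1 Df + … from the top degree down determines the c_i
solution: c_0 = -1, c_1 = 1

c_0 = -1, c_1 = 1


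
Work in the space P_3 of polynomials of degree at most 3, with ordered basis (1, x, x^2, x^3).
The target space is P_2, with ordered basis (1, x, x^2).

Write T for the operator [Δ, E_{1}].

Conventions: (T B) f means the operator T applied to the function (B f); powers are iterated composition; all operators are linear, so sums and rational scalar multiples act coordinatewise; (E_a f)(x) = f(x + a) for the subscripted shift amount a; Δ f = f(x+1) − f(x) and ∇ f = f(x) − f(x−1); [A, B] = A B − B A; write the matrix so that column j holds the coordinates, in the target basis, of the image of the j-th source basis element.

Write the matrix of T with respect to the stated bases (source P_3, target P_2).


image of 1: 0
image of x: 0
image of x^2: 0
image of x^3: 0
each image's coordinates form column j of the matrix

the matrix is [[0, 0, 0, 0]; [0, 0, 0, 0]; [0, 0, 0, 0]] (rows listed top to bottom)


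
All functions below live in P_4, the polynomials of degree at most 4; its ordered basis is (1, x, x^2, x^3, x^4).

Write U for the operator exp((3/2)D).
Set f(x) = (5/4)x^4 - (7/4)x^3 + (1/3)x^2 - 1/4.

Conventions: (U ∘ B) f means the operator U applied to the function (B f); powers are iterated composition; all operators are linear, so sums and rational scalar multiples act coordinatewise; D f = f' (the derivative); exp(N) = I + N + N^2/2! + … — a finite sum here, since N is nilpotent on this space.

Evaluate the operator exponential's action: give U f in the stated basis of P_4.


the result is g(x) = (5/4)x^4 + (23/4)x^3 + (28/3)x^2 + (97/16)x + 59/64

order-1 term: (15/2)x^3 - (63/8)x^2 + x
order-2 term: (135/8)x^2 - (189/16)x + 3/4
order-3 term: (135/8)x - 189/32
order-4 term: 405/64
the series for exp((3/2)D) f terminates at order 4
exp((3/2)D) f = (5/4)x^4 + (23/4)x^3 + (28/3)x^2 + (97/16)x + 59/64


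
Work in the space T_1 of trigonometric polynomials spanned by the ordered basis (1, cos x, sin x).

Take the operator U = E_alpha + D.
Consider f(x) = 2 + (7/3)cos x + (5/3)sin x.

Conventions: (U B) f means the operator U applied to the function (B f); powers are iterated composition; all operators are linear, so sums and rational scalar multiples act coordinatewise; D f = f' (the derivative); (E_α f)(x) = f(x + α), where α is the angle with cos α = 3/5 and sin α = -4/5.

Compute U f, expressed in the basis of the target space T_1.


the image equals g(x) = 2 + (26/15)cos x + (8/15)sin x

E_alpha f = 2 + (1/15)cos x + (43/15)sin x
D f = (5/3)cos x - (7/3)sin x
(E_alpha + D) f = 2 + (26/15)cos x + (8/15)sin x


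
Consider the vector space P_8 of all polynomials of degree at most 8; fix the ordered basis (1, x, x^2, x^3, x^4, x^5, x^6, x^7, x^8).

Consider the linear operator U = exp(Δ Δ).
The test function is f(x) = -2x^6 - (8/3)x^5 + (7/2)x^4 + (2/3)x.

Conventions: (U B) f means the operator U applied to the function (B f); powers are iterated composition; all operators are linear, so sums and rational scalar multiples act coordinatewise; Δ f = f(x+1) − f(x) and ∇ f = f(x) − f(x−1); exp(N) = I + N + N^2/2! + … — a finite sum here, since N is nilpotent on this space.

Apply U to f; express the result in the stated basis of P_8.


order-1 term: -60x^4 - (880/3)x^3 - 538x^2 - (1388/3)x - 155
order-2 term: -360x^2 - 1600x - 1838
order-3 term: -240
the series for exp(Δ Δ) f terminates at order 3
exp(Δ Δ) f = -2x^6 - (8/3)x^5 - (113/2)x^4 - (880/3)x^3 - 898x^2 - 2062x - 2233

g(x) = -2x^6 - (8/3)x^5 - (113/2)x^4 - (880/3)x^3 - 898x^2 - 2062x - 2233


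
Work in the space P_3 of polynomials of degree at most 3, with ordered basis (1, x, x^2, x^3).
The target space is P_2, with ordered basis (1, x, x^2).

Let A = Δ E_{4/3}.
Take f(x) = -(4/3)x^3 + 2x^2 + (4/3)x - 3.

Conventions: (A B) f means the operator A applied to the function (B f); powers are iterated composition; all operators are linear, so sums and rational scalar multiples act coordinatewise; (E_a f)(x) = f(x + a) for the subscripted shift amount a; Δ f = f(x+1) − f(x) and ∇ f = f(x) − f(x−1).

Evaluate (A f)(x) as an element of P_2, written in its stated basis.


the result is g(x) = -4x^2 - (32/3)x - 46/9

E_{4/3} f = -(4/3)x^3 - (10/3)x^2 - (4/9)x - 67/81
Δ E_{4/3} f = -4x^2 - (32/3)x - 46/9


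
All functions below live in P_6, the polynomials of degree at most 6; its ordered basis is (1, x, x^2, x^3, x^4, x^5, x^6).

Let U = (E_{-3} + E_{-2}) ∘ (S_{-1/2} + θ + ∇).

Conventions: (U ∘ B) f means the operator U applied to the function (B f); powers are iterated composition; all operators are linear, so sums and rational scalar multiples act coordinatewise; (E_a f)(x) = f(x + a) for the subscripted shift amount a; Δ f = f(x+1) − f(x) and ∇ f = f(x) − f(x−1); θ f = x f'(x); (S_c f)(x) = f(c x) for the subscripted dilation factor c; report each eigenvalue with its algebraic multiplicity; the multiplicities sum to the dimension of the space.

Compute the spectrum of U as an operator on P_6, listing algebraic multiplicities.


image of 1: 2
image of x: x - 1/2
image of x^2: (9/2)x^2 - (37/2)x + 69/4
image of x^3: (23/4)x^3 - (297/8)x^2 + (609/8)x - 357/8
image of x^4: (65/8)x^4 - (293/4)x^3 + (1959/8)x^2 - (1379/4)x + 2465/16
image of x^5: (159/16)x^5 - (3655/32)x^4 + (8415/16)x^3 - (18865/16)x^2 + (38715/32)x - 11981/32
image of x^6: (385/32)x^6 - (5391/32)x^5 + (63555/64)x^4 - (49455/16)x^3 + (329775/64)x^2 - (127161/32)x + 47257/64
the matrix is upper triangular; its diagonal is (2, 1, 9/2, 23/4, 65/8, 159/16, 385/32)
for a triangular matrix the eigenvalues are the diagonal entries, with algebraic multiplicity their repetition count

λ = 1 (multiplicity 1), λ = 2 (multiplicity 1), λ = 9/2 (multiplicity 1), λ = 23/4 (multiplicity 1), λ = 65/8 (multiplicity 1), λ = 159/16 (multiplicity 1), λ = 385/32 (multiplicity 1)


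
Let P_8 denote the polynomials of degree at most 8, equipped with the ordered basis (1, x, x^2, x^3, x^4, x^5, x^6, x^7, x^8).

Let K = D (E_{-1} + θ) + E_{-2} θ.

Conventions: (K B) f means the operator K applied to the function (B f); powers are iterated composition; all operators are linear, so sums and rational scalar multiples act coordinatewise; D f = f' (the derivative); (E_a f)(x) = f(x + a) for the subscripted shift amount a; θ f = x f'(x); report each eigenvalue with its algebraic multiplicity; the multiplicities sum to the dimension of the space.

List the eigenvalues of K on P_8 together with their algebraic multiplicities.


λ = 0 (multiplicity 1), λ = 1 (multiplicity 1), λ = 2 (multiplicity 1), λ = 3 (multiplicity 1), λ = 4 (multiplicity 1), λ = 5 (multiplicity 1), λ = 6 (multiplicity 1), λ = 7 (multiplicity 1), λ = 8 (multiplicity 1)

image of 1: 0
image of x: x
image of x^2: 2x^2 - 2x + 6
image of x^3: 3x^3 - 6x^2 + 30x - 21
image of x^4: 4x^4 - 12x^3 + 84x^2 - 116x + 60
image of x^5: 5x^5 - 20x^4 + 180x^3 - 370x^2 + 380x - 155
image of x^6: 6x^6 - 30x^5 + 330x^4 - 900x^3 + 1380x^2 - 1122x + 378
image of x^7: 7x^7 - 42x^6 + 546x^5 - 1855x^4 + 3780x^3 - 4599x^2 + 3094x - 889
image of x^8: 8x^8 - 56x^7 + 840x^6 - 3416x^5 + 8680x^4 - 14056x^3 + 14168x^2 - 8136x + 2040
the matrix is upper triangular; its diagonal is (0, 1, 2, 3, 4, 5, 6, 7, 8)
for a triangular matrix the eigenvalues are the diagonal entries, with algebraic multiplicity their repetition count


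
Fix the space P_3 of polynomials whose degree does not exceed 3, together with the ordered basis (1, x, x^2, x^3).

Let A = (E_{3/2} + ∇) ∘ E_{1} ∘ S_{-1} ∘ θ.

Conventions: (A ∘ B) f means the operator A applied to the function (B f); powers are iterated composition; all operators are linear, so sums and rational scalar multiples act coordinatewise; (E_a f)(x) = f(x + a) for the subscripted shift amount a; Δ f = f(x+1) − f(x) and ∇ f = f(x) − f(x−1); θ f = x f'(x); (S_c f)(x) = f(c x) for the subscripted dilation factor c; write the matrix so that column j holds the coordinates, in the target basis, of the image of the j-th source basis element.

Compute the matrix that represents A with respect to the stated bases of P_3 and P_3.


image of 1: 0
image of x: -x - 7/2
image of x^2: 2x^2 + 14x + 29/2
image of x^3: -3x^3 - (63/2)x^2 - (261/4)x - 399/8
each image's coordinates form column j of the matrix

the matrix is [[0, -7/2, 29/2, -399/8]; [0, -1, 14, -261/4]; [0, 0, 2, -63/2]; [0, 0, 0, -3]] (rows listed top to bottom)


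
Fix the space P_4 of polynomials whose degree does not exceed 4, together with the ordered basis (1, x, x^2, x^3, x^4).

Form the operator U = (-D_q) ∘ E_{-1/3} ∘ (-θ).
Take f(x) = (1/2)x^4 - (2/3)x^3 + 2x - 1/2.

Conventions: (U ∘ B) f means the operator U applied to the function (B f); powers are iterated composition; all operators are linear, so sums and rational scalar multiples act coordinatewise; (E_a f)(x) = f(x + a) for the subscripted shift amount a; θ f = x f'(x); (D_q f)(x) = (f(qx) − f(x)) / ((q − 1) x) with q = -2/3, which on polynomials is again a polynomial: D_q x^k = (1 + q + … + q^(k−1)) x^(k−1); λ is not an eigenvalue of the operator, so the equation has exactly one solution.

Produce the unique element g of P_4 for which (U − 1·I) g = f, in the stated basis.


write g with unknown coordinates in the stated basis and equate coefficients in (U − 1·I) g = f
solving from the highest basis element down gives g = -(1/2)x^4 - (8/27)x^3 + (112/81)x^2 - (298/243)x - 1249/486
check: U g = -(26/27)x^3 + (112/81)x^2 + (188/243)x - 746/243
so U g − 1·g = (1/2)x^4 - (2/3)x^3 + 2x - 1/2 = f ✓

g(x) = -(1/2)x^4 - (8/27)x^3 + (112/81)x^2 - (298/243)x - 1249/486


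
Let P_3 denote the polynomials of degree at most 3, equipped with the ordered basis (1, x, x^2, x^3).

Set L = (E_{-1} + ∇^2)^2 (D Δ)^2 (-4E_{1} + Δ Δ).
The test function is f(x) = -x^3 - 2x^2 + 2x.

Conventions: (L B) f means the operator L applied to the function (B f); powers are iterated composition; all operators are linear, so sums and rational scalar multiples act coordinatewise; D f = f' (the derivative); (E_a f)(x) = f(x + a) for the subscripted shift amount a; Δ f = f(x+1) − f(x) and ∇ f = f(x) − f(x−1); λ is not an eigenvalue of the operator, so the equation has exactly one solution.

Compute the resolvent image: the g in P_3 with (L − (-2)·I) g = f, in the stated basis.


write g with unknown coordinates in the stated basis and equate coefficients in (L − (-2)·I) g = f
solving from the highest basis element down gives g = -(1/2)x^3 - x^2 + x
check: L g = 0
so L g − (-2)·g = -x^3 - 2x^2 + 2x = f ✓

the result is g(x) = -(1/2)x^3 - x^2 + x


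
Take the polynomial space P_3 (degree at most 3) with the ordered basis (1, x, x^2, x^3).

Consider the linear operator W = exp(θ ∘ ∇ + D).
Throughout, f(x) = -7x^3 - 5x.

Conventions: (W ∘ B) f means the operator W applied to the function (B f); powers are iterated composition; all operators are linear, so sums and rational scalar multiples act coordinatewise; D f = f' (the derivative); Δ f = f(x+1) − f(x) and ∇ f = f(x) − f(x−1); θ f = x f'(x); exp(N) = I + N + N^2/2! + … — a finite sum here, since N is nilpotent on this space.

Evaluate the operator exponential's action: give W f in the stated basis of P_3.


g(x) = -7x^3 - 63x^2 - 110x - 73/2

order-1 term: -63x^2 + 21x - 5
order-2 term: -126x + 21/2
order-3 term: -42
the series for exp(θ ∘ ∇ + D) f terminates at order 3
exp(θ ∘ ∇ + D) f = -7x^3 - 63x^2 - 110x - 73/2


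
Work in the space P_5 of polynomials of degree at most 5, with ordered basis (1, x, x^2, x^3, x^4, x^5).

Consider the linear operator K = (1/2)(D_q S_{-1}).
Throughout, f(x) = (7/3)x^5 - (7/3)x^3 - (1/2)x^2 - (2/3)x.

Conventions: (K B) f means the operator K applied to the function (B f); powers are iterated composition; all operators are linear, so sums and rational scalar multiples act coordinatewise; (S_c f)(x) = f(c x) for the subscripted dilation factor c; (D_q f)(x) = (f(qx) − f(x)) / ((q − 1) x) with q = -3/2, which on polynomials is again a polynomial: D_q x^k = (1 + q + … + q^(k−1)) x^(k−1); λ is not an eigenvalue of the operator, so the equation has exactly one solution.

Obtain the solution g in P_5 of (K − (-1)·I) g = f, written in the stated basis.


write g with unknown coordinates in the stated basis and equate coefficients in (K − (-1)·I) g = f
solving from the highest basis element down gives g = (7/3)x^5 + (385/96)x^4 + (1421/1536)x^3 + (3803/12288)x^2 - (9655/16384)x - 9655/32768
check: K g = -(385/96)x^4 - (5005/1536)x^3 - (9947/12288)x^2 - (3803/49152)x + 9655/32768
so K g − (-1)·g = (7/3)x^5 - (7/3)x^3 - (1/2)x^2 - (2/3)x = f ✓

the result is g(x) = (7/3)x^5 + (385/96)x^4 + (1421/1536)x^3 + (3803/12288)x^2 - (9655/16384)x - 9655/32768


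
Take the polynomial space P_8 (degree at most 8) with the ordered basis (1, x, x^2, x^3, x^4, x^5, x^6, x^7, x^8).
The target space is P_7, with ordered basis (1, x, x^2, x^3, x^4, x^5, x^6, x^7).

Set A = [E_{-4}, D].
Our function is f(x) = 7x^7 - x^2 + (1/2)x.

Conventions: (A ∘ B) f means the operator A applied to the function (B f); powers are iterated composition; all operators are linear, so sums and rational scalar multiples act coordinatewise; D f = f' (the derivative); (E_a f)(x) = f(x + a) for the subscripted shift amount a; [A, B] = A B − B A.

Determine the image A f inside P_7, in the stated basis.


D f = 49x^6 - 2x + 1/2
E_{-4} D f = 49x^6 - 1176x^5 + 11760x^4 - 62720x^3 + 188160x^2 - 301058x + 401425/2
E_{-4} f = 7x^7 - 196x^6 + 2352x^5 - 15680x^4 + 62720x^3 - 150529x^2 + (401425/2)x - 114706
D E_{-4} f = 49x^6 - 1176x^5 + 11760x^4 - 62720x^3 + 188160x^2 - 301058x + 401425/2
[E_{-4}, D] f = 0

the image equals g(x) = 0


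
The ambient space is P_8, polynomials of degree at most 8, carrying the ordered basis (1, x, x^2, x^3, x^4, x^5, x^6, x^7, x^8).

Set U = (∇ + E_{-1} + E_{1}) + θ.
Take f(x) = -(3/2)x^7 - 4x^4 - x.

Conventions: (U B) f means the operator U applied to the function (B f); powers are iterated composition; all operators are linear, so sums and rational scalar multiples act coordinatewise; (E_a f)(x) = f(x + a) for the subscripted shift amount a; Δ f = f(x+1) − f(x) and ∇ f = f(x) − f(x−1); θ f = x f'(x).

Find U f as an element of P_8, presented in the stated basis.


∇ f = -(21/2)x^6 + (63/2)x^5 - (105/2)x^4 + (73/2)x^3 - (15/2)x^2 - (11/2)x + 3/2
E_{-1} f = -(3/2)x^7 + (21/2)x^6 - (63/2)x^5 + (97/2)x^4 - (73/2)x^3 + (15/2)x^2 + (9/2)x - 3/2
E_{1} f = -(3/2)x^7 - (21/2)x^6 - (63/2)x^5 - (113/2)x^4 - (137/2)x^3 - (111/2)x^2 - (55/2)x - 13/2
(∇ + E_{-1} + E_{1}) f = -3x^7 - (21/2)x^6 - (63/2)x^5 - (121/2)x^4 - (137/2)x^3 - (111/2)x^2 - (57/2)x - 13/2
θ f = -(21/2)x^7 - 16x^4 - x
((∇ + E_{-1} + E_{1}) + θ) f = -(27/2)x^7 - (21/2)x^6 - (63/2)x^5 - (153/2)x^4 - (137/2)x^3 - (111/2)x^2 - (59/2)x - 13/2

the result is g(x) = -(27/2)x^7 - (21/2)x^6 - (63/2)x^5 - (153/2)x^4 - (137/2)x^3 - (111/2)x^2 - (59/2)x - 13/2


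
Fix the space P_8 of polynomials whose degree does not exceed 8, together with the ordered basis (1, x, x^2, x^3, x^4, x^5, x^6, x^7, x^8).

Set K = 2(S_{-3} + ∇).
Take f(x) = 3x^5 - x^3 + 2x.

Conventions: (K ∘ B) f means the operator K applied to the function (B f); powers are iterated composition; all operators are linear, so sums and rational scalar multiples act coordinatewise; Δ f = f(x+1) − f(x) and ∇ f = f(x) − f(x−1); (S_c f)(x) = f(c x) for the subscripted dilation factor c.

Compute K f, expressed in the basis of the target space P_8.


the result is g(x) = -1458x^5 + 30x^4 - 6x^3 + 54x^2 - 36x + 8

S_{-3} f = -729x^5 + 27x^3 - 6x
∇ f = 15x^4 - 30x^3 + 27x^2 - 12x + 4
(S_{-3} + ∇) f = -729x^5 + 15x^4 - 3x^3 + 27x^2 - 18x + 4
(2(S_{-3} + ∇)) f = -1458x^5 + 30x^4 - 6x^3 + 54x^2 - 36x + 8


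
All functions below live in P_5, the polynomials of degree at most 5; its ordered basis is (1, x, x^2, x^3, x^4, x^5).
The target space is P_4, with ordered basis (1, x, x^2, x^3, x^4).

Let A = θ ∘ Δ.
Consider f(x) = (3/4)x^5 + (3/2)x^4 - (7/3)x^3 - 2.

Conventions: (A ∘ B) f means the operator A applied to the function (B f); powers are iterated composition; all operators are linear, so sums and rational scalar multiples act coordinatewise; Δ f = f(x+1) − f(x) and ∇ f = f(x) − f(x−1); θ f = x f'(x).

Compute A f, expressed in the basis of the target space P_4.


Δ f = (15/4)x^4 + (27/2)x^3 + (19/2)x^2 + (11/4)x - 1/12
θ Δ f = 15x^4 + (81/2)x^3 + 19x^2 + (11/4)x

the result is g(x) = 15x^4 + (81/2)x^3 + 19x^2 + (11/4)x


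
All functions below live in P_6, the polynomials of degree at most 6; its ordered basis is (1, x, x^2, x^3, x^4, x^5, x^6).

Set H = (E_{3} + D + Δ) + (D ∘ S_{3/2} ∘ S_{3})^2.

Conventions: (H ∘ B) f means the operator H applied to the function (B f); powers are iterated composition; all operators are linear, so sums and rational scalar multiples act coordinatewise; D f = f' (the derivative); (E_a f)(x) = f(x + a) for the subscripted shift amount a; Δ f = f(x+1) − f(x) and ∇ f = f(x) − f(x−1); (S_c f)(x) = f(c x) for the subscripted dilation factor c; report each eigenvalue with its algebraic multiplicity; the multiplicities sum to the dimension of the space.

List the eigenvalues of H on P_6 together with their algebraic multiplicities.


λ = 1 (multiplicity 7)

image of 1: 1
image of x: x + 5
image of x^2: x^2 + 10x + 769/4
image of x^3: x^3 + 15x^2 + (177627/16)x + 28
image of x^4: x^4 + 20x^3 + (14350827/32)x^2 + 112x + 82
image of x^5: x^5 + 25x^4 + (1937115245/128)x^3 + 280x^2 + 410x + 244
image of x^6: x^6 + 30x^5 + (470716047735/1024)x^4 + 560x^3 + 1230x^2 + 1464x + 730
the matrix is upper triangular; its diagonal is (1, 1, 1, 1, 1, 1, 1)
for a triangular matrix the eigenvalues are the diagonal entries, with algebraic multiplicity their repetition count


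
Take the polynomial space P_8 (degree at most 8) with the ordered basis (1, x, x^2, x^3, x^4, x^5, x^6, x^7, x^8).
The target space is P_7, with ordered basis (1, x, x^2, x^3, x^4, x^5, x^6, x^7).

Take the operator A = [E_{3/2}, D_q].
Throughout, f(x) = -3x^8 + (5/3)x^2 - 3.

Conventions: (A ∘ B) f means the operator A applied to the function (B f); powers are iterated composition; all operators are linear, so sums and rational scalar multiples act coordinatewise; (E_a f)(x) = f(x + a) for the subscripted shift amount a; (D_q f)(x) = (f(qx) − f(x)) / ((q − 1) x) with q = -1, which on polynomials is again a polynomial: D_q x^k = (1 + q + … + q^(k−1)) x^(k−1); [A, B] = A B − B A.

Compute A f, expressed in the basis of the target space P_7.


the result is g(x) = 36x^6 + 567x^4 + (5103/4)x^2 + 6481/16

D_q f = 0
E_{3/2} D_q f = 0
E_{3/2} f = -3x^8 - 36x^7 - 189x^6 - 567x^5 - (8505/8)x^4 - (5103/4)x^3 - (45847/48)x^2 - (6481/16)x - 19491/256
D_q E_{3/2} f = -36x^6 - 567x^4 - (5103/4)x^2 - 6481/16
[E_{3/2}, D_q] f = 36x^6 + 567x^4 + (5103/4)x^2 + 6481/16


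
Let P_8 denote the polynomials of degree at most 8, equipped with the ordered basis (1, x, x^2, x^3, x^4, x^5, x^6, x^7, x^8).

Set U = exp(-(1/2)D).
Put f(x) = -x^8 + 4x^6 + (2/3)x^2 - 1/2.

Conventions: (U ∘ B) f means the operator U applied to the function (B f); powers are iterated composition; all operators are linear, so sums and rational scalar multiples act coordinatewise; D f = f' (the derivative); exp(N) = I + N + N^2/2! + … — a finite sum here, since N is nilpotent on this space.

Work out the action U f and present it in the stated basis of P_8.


g(x) = -x^8 + 4x^7 - 3x^6 - 5x^5 + (85/8)x^4 - (33/4)x^3 + (191/48)x^2 - (65/48)x - 211/768

order-1 term: 4x^7 - 12x^5 - (2/3)x
order-2 term: -7x^6 + 15x^4 + 1/6
order-3 term: 7x^5 - 10x^3
order-4 term: -(35/8)x^4 + (15/4)x^2
order-5 term: (7/4)x^3 - (3/4)x
order-6 term: -(7/16)x^2 + 1/16
order-7 term: (1/16)x
order-8 term: -1/256
the series for exp(-(1/2)D) f terminates at order 8
exp(-(1/2)D) f = -x^8 + 4x^7 - 3x^6 - 5x^5 + (85/8)x^4 - (33/4)x^3 + (191/48)x^2 - (65/48)x - 211/768


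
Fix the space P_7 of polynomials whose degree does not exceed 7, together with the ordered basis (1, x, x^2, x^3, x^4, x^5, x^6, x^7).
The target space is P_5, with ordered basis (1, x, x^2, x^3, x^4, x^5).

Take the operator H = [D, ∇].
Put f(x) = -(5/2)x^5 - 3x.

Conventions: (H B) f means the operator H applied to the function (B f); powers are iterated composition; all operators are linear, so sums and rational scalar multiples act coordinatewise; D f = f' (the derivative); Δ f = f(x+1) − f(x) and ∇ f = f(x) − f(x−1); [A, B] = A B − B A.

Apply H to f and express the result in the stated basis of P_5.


the result is g(x) = 0

∇ f = -(25/2)x^4 + 25x^3 - 25x^2 + (25/2)x - 11/2
D ∇ f = -50x^3 + 75x^2 - 50x + 25/2
D f = -(25/2)x^4 - 3
∇ D f = -50x^3 + 75x^2 - 50x + 25/2
[D, ∇] f = 0


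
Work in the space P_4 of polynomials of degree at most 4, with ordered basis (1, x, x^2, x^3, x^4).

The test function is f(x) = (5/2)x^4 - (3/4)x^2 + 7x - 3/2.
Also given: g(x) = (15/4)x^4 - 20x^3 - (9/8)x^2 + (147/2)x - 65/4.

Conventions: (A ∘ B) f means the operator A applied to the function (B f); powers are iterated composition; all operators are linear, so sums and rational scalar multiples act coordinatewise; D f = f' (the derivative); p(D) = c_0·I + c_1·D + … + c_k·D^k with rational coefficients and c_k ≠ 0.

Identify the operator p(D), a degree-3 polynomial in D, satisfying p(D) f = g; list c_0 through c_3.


D^0 f = (5/2)x^4 - (3/4)x^2 + 7x - 3/2
D^1 f = 10x^3 - (3/2)x + 7
D^2 f = 30x^2 - 3/2
D^3 f = 60x
matching coefficients of g against c_0 f + c_1 Df + … from the top degree down determines the c_i
solution: c_0 = 3/2, c_1 = -2, c_2 = 0, c_3 = 1

p(D) = (3/2)·I − 2·D + D^3, i.e. c_0 = 3/2, c_1 = -2, c_2 = 0, c_3 = 1


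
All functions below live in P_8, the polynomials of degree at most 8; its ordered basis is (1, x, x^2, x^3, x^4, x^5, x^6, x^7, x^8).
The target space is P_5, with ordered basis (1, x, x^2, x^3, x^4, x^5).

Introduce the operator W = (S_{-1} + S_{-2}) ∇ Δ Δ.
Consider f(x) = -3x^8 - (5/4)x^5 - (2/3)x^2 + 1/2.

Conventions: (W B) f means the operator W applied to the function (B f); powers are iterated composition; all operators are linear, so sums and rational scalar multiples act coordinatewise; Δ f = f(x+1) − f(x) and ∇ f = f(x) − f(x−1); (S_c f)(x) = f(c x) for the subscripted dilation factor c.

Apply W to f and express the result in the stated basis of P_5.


the image equals g(x) = 33264x^5 - 42840x^4 + 45360x^3 - 25575x^2 + 9297x - 1587

Δ f = -24x^7 - 84x^6 - 168x^5 - (865/4)x^4 - (361/2)x^3 - (193/2)x^2 - (379/12)x - 59/12
Δ Δ f = -168x^6 - 1008x^5 - 2940x^4 - 5065x^3 - 5283x^2 - (6223/2)x - 4805/6
∇ (Δ Δ) f = -1008x^5 - 2520x^4 - 5040x^3 - 5115x^2 - 3099x - 1587/2
S_{-1} ∇ (Δ Δ) f = 1008x^5 - 2520x^4 + 5040x^3 - 5115x^2 + 3099x - 1587/2
S_{-2} ∇ (Δ Δ) f = 32256x^5 - 40320x^4 + 40320x^3 - 20460x^2 + 6198x - 1587/2
(S_{-1} + S_{-2}) ∇ (Δ Δ) f = 33264x^5 - 42840x^4 + 45360x^3 - 25575x^2 + 9297x - 1587


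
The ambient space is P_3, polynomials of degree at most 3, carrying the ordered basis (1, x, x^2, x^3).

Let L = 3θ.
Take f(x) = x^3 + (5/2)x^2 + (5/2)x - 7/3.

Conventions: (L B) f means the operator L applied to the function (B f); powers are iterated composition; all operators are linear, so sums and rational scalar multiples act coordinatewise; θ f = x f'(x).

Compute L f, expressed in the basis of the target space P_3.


θ f = 3x^3 + 5x^2 + (5/2)x
(3θ) f = 9x^3 + 15x^2 + (15/2)x

the image equals g(x) = 9x^3 + 15x^2 + (15/2)x


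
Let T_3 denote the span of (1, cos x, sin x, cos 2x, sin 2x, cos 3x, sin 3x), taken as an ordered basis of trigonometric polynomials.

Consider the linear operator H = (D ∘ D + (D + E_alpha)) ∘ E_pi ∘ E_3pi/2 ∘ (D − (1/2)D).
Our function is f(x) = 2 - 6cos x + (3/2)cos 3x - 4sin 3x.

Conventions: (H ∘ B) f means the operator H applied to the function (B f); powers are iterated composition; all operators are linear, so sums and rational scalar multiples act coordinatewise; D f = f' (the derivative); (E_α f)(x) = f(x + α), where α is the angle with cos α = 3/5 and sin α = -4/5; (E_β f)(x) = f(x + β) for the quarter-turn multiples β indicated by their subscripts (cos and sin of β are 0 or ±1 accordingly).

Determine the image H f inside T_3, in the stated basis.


D f = 6sin x - 12cos 3x - (9/2)sin 3x
D f = 6sin x - 12cos 3x - (9/2)sin 3x
(-(1/2)D) f = -3sin x + 6cos 3x + (9/4)sin 3x
(D − (1/2)D) f = 3sin x - 6cos 3x - (9/4)sin 3x
E_3pi/2 (D − (1/2)D) f = -3cos x - (9/4)cos 3x + 6sin 3x
E_pi E_3pi/2 (D − (1/2)D) f = 3cos x + (9/4)cos 3x - 6sin 3x
D (E_pi ∘ E_3pi/2) (D − (1/2)D) f = -3sin x - 18cos 3x - (27/4)sin 3x
D D (E_pi ∘ E_3pi/2) (D − (1/2)D) f = -3cos x - (81/4)cos 3x + 54sin 3x
D (E_pi ∘ E_3pi/2) (D − (1/2)D) f = -3sin x - 18cos 3x - (27/4)sin 3x
E_alpha (E_pi ∘ E_3pi/2) (D − (1/2)D) f = (9/5)cos x + (12/5)sin x + (3/500)cos 3x + (801/125)sin 3x
(D + E_alpha) (E_pi ∘ E_3pi/2) (D − (1/2)D) f = (9/5)cos x - (3/5)sin x - (8997/500)cos 3x - (171/500)sin 3x
(D ∘ D + (D + E_alpha)) (E_pi ∘ E_3pi/2) (D − (1/2)D) f = -(6/5)cos x - (3/5)sin x - (9561/250)cos 3x + (26829/500)sin 3x

the result is g(x) = -(6/5)cos x - (3/5)sin x - (9561/250)cos 3x + (26829/500)sin 3x


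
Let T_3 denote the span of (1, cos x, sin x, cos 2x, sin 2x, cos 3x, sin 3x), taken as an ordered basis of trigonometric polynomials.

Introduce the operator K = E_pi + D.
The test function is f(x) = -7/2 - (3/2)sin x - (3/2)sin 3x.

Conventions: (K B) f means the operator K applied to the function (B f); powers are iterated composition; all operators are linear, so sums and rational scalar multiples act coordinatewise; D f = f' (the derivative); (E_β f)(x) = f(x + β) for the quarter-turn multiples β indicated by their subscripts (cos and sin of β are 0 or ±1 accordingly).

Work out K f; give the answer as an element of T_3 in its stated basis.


the image equals g(x) = -7/2 - (3/2)cos x + (3/2)sin x - (9/2)cos 3x + (3/2)sin 3x

E_pi f = -7/2 + (3/2)sin x + (3/2)sin 3x
D f = -(3/2)cos x - (9/2)cos 3x
(E_pi + D) f = -7/2 - (3/2)cos x + (3/2)sin x - (9/2)cos 3x + (3/2)sin 3x


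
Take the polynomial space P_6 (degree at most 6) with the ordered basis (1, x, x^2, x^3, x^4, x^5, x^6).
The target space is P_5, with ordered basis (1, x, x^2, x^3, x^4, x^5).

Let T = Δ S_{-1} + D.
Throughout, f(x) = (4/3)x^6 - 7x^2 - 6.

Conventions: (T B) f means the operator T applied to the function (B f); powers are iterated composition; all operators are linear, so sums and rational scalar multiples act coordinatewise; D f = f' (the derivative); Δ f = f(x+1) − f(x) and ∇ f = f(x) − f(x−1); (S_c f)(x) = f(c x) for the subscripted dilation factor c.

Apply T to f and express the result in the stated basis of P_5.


S_{-1} f = (4/3)x^6 - 7x^2 - 6
Δ S_{-1} f = 8x^5 + 20x^4 + (80/3)x^3 + 20x^2 - 6x - 17/3
D f = 8x^5 - 14x
(Δ S_{-1} + D) f = 16x^5 + 20x^4 + (80/3)x^3 + 20x^2 - 20x - 17/3

g(x) = 16x^5 + 20x^4 + (80/3)x^3 + 20x^2 - 20x - 17/3


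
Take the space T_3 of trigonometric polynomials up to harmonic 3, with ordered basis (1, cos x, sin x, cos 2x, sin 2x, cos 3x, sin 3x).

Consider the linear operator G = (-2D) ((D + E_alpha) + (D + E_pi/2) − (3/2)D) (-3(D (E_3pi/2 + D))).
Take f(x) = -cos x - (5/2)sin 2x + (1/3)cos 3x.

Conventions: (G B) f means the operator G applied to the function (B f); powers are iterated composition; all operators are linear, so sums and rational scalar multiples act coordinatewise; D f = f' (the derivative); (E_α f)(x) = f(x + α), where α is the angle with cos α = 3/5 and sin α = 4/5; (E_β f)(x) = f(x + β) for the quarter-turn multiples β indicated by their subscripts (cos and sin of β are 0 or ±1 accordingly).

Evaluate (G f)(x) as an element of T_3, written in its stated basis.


E_3pi/2 f = -sin x + (5/2)sin 2x - (1/3)sin 3x
D f = sin x - 5cos 2x - sin 3x
(E_3pi/2 + D) f = -5cos 2x + (5/2)sin 2x - (4/3)sin 3x
D (E_3pi/2 + D) f = 5cos 2x + 10sin 2x - 4cos 3x
(-3(D (E_3pi/2 + D))) f = -15cos 2x - 30sin 2x + 12cos 3x
D (-3(D (E_3pi/2 + D))) f = -60cos 2x + 30sin 2x - 36sin 3x
E_alpha (-3(D (E_3pi/2 + D))) f = -(123/5)cos 2x + (114/5)sin 2x - (1404/125)cos 3x - (528/125)sin 3x
(D + E_alpha) (-3(D (E_3pi/2 + D))) f = -(423/5)cos 2x + (264/5)sin 2x - (1404/125)cos 3x - (5028/125)sin 3x
D (-3(D (E_3pi/2 + D))) f = -60cos 2x + 30sin 2x - 36sin 3x
E_pi/2 (-3(D (E_3pi/2 + D))) f = 15cos 2x + 30sin 2x + 12sin 3x
(D + E_pi/2) (-3(D (E_3pi/2 + D))) f = -45cos 2x + 60sin 2x - 24sin 3x
D (-3(D (E_3pi/2 + D))) f = -60cos 2x + 30sin 2x - 36sin 3x
(-(3/2)D) (-3(D (E_3pi/2 + D))) f = 90cos 2x - 45sin 2x + 54sin 3x
((D + E_alpha) + (D + E_pi/2) − (3/2)D) (-3(D (E_3pi/2 + D))) f = -(198/5)cos 2x + (339/5)sin 2x - (1404/125)cos 3x - (1278/125)sin 3x
D ((D + E_alpha) + (D + E_pi/2) − (3/2)D) (-3(D (E_3pi/2 + D))) f = (678/5)cos 2x + (396/5)sin 2x - (3834/125)cos 3x + (4212/125)sin 3x
(-2D) ((D + E_alpha) + (D + E_pi/2) − (3/2)D) (-3(D (E_3pi/2 + D))) f = -(1356/5)cos 2x - (792/5)sin 2x + (7668/125)cos 3x - (8424/125)sin 3x

g(x) = -(1356/5)cos 2x - (792/5)sin 2x + (7668/125)cos 3x - (8424/125)sin 3x


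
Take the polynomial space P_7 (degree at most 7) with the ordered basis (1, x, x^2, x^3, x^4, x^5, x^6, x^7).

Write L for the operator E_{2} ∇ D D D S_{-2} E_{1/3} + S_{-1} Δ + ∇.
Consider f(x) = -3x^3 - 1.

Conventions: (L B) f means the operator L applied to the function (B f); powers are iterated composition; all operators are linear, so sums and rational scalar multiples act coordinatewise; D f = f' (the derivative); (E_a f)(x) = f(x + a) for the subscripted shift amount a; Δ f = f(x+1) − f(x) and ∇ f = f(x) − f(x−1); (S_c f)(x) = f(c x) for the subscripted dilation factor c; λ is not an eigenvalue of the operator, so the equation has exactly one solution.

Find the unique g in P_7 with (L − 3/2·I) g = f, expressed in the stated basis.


the image equals g(x) = 2x^3 + 8x^2 - 8x - 22/3

write g with unknown coordinates in the stated basis and equate coefficients in (L − 3/2·I) g = f
solving from the highest basis element down gives g = 2x^3 + 8x^2 - 8x - 22/3
check: L g = 12x^2 - 12x - 12
so L g − 3/2·g = -3x^3 - 1 = f ✓


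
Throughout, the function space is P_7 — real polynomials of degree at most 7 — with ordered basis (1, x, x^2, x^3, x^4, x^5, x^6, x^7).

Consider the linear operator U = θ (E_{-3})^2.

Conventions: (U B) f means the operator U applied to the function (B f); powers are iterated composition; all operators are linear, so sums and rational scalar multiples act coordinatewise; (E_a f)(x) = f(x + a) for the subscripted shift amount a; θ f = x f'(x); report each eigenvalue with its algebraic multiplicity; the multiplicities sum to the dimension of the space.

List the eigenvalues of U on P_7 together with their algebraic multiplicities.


λ = 0 (multiplicity 1), λ = 1 (multiplicity 1), λ = 2 (multiplicity 1), λ = 3 (multiplicity 1), λ = 4 (multiplicity 1), λ = 5 (multiplicity 1), λ = 6 (multiplicity 1), λ = 7 (multiplicity 1)

image of 1: 0
image of x: x
image of x^2: 2x^2 - 12x
image of x^3: 3x^3 - 36x^2 + 108x
image of x^4: 4x^4 - 72x^3 + 432x^2 - 864x
image of x^5: 5x^5 - 120x^4 + 1080x^3 - 4320x^2 + 6480x
image of x^6: 6x^6 - 180x^5 + 2160x^4 - 12960x^3 + 38880x^2 - 46656x
image of x^7: 7x^7 - 252x^6 + 3780x^5 - 30240x^4 + 136080x^3 - 326592x^2 + 326592x
the matrix is upper triangular; its diagonal is (0, 1, 2, 3, 4, 5, 6, 7)
for a triangular matrix the eigenvalues are the diagonal entries, with algebraic multiplicity their repetition count


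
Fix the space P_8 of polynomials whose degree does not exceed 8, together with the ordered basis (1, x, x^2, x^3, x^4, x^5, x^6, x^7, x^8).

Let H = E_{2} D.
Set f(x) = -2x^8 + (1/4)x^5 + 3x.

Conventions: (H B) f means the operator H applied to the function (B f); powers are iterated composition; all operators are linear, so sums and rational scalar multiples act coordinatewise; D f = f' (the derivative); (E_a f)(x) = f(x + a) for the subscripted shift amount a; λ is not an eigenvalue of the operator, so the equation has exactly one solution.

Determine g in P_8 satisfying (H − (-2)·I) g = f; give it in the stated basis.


write g with unknown coordinates in the stated basis and equate coefficients in (H − (-2)·I) g = f
solving from the highest basis element down gives g = -x^8 + 4x^7 + 42x^6 + (337/8)x^5 - (17365/16)x^4 - (29695/8)x^3 + (84993/16)x^2 + (458595/16)x + 274561/32
check: H g = -8x^7 - 84x^6 - 84x^5 + (17365/8)x^4 + (29695/4)x^3 - (84993/8)x^2 - (458571/8)x - 274561/16
so H g − (-2)·g = -2x^8 + (1/4)x^5 + 3x = f ✓

the result is g(x) = -x^8 + 4x^7 + 42x^6 + (337/8)x^5 - (17365/16)x^4 - (29695/8)x^3 + (84993/16)x^2 + (458595/16)x + 274561/32


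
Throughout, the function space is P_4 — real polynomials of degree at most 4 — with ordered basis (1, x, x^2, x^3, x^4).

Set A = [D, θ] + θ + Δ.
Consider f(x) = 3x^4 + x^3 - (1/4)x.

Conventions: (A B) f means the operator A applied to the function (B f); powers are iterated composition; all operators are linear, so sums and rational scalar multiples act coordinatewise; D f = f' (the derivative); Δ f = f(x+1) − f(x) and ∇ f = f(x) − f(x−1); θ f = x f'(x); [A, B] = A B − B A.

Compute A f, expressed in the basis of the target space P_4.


the image equals g(x) = 12x^4 + 27x^3 + 24x^2 + (59/4)x + 7/2

θ f = 12x^4 + 3x^3 - (1/4)x
D θ f = 48x^3 + 9x^2 - 1/4
D f = 12x^3 + 3x^2 - 1/4
θ D f = 36x^3 + 6x^2
[D, θ] f = 12x^3 + 3x^2 - 1/4
θ f = 12x^4 + 3x^3 - (1/4)x
Δ f = 12x^3 + 21x^2 + 15x + 15/4
([D, θ] + θ + Δ) f = 12x^4 + 27x^3 + 24x^2 + (59/4)x + 7/2


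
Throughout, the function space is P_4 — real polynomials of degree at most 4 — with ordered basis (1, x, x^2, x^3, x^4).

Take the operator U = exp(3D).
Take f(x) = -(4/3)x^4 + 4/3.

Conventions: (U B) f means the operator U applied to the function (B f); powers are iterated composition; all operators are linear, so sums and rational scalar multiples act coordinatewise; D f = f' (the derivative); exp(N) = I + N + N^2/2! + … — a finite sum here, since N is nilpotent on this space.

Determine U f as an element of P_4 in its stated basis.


the image equals g(x) = -(4/3)x^4 - 16x^3 - 72x^2 - 144x - 320/3

order-1 term: -16x^3
order-2 term: -72x^2
order-3 term: -144x
order-4 term: -108
the series for exp(3D) f terminates at order 4
exp(3D) f = -(4/3)x^4 - 16x^3 - 72x^2 - 144x - 320/3


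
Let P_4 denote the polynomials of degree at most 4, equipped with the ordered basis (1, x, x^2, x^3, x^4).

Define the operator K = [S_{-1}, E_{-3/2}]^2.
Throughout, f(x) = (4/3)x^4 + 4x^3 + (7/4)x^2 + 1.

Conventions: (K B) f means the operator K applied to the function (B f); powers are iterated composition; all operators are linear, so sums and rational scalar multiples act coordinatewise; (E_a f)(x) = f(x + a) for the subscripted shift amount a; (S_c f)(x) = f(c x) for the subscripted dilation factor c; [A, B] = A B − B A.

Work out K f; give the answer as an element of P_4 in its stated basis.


E_{-3/2} f = (4/3)x^4 - 4x^3 + (7/4)x^2 + (15/4)x - 29/16
S_{-1} E_{-3/2} f = (4/3)x^4 + 4x^3 + (7/4)x^2 - (15/4)x - 29/16
S_{-1} f = (4/3)x^4 - 4x^3 + (7/4)x^2 + 1
E_{-3/2} S_{-1} f = (4/3)x^4 - 12x^3 + (151/4)x^2 - (201/4)x + 403/16
[S_{-1}, E_{-3/2}] f = 16x^3 - 36x^2 + (93/2)x - 27
E_{-3/2} [S_{-1}, E_{-3/2}] f = 16x^3 - 108x^2 + (525/2)x - 927/4
S_{-1} E_{-3/2} [S_{-1}, E_{-3/2}] f = -16x^3 - 108x^2 - (525/2)x - 927/4
S_{-1} [S_{-1}, E_{-3/2}] f = -16x^3 - 36x^2 - (93/2)x - 27
E_{-3/2} S_{-1} [S_{-1}, E_{-3/2}] f = -16x^3 + 36x^2 - (93/2)x + 63/4
[S_{-1}, E_{-3/2}] [S_{-1}, E_{-3/2}] f = -144x^2 - 216x - 495/2

g(x) = -144x^2 - 216x - 495/2


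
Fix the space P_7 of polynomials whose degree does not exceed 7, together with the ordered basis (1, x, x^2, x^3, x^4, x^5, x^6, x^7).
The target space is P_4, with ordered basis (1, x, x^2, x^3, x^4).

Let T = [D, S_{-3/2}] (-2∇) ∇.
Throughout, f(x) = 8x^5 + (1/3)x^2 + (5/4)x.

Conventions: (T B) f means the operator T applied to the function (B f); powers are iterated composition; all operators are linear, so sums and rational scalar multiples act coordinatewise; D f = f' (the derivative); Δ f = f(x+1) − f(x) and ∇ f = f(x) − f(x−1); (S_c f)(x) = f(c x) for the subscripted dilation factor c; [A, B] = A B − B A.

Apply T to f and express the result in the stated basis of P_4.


∇ f = 40x^4 - 80x^3 + 80x^2 - (118/3)x + 107/12
∇ ∇ f = 160x^3 - 480x^2 + 560x - 718/3
(-2∇) ∇ f = -320x^3 + 960x^2 - 1120x + 1436/3
S_{-3/2} (-2∇) ∇ f = 1080x^3 + 2160x^2 + 1680x + 1436/3
D S_{-3/2} (-2∇) ∇ f = 3240x^2 + 4320x + 1680
D (-2∇) ∇ f = -960x^2 + 1920x - 1120
S_{-3/2} D (-2∇) ∇ f = -2160x^2 - 2880x - 1120
[D, S_{-3/2}] (-2∇) ∇ f = 5400x^2 + 7200x + 2800

the result is g(x) = 5400x^2 + 7200x + 2800


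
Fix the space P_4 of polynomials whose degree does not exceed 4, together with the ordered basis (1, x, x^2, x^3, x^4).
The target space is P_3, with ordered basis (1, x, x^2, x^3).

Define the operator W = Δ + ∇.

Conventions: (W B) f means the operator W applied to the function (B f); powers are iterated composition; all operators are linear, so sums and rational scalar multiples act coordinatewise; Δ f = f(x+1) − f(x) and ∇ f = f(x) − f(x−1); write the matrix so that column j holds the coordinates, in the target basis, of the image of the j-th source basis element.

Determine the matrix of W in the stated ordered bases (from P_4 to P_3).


image of 1: 0
image of x: 2
image of x^2: 4x
image of x^3: 6x^2 + 2
image of x^4: 8x^3 + 8x
each image's coordinates form column j of the matrix

the matrix is [[0, 2, 0, 2, 0]; [0, 0, 4, 0, 8]; [0, 0, 0, 6, 0]; [0, 0, 0, 0, 8]] (rows listed top to bottom)


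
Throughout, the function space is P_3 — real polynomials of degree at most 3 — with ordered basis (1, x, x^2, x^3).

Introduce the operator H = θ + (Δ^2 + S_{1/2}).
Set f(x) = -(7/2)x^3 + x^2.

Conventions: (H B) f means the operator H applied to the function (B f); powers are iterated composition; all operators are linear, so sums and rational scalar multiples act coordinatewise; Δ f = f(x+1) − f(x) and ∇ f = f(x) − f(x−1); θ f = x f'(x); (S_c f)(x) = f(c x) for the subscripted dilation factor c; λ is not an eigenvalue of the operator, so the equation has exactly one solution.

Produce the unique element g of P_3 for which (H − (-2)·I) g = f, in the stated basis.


the image equals g(x) = -(28/41)x^3 + (4/17)x^2 + (48/41)x + 2528/2091

write g with unknown coordinates in the stated basis and equate coefficients in (H − (-2)·I) g = f
solving from the highest basis element down gives g = -(28/41)x^3 + (4/17)x^2 + (48/41)x + 2528/2091
check: H g = -(175/82)x^3 + (9/17)x^2 - (96/41)x - 5056/2091
so H g − (-2)·g = -(7/2)x^3 + x^2 = f ✓
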